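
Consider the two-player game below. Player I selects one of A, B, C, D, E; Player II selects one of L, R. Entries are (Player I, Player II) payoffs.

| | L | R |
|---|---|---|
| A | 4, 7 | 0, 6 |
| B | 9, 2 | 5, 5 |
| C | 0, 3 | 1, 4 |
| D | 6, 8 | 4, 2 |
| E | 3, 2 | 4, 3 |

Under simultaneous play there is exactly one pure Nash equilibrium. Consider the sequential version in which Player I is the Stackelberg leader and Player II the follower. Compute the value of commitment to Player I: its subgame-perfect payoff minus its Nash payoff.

Backward induction with Player I moving first.
- A: BR = L, leader payoff 4.
- B: BR = R, leader payoff 5.
- C: BR = R, leader payoff 1.
- D: BR = L, leader payoff 6.
- E: BR = R, leader payoff 4.
Player I's induced payoffs are 4, 5, 1, 6, 4, so Player I commits to D. Subgame-perfect outcome: (D, L) with payoffs (6, 8).
For the simultaneous game, intersect best replies.
Player I's best replies: L→B; R→B.
Player II's best replies: A→L; B→R; C→R; D→L; E→R.
Only (B, R) has each player best-responding; Nash payoffs (5, 5).
Player I's commitment gain: 6 − 5 = 1.

1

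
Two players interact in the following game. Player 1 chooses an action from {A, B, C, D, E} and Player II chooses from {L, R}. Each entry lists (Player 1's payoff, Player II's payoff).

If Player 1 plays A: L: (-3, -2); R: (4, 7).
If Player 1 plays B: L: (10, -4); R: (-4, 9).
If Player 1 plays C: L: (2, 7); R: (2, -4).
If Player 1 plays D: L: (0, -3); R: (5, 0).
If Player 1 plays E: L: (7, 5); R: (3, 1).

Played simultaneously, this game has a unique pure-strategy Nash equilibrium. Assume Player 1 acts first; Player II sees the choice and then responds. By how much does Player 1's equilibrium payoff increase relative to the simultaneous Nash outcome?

2

Work backward from Player II's decision.
- A: BR = R, leader payoff 4.
- B: BR = R, leader payoff -4.
- C: BR = L, leader payoff 2.
- D: BR = R, leader payoff 5.
- E: BR = L, leader payoff 7.
Maximizing over 4, -4, 2, 5, 7, Player 1 chooses E. Subgame-perfect outcome: (E, L) with payoffs (7, 5).
Under simultaneous play:
Player 1's best replies: L→B; R→D.
Player II's best replies: A→R; B→R; C→L; D→R; E→L.
Only (D, R) has each player best-responding; Nash payoffs (5, 0).
Player 1's commitment gain: 7 − 5 = 2.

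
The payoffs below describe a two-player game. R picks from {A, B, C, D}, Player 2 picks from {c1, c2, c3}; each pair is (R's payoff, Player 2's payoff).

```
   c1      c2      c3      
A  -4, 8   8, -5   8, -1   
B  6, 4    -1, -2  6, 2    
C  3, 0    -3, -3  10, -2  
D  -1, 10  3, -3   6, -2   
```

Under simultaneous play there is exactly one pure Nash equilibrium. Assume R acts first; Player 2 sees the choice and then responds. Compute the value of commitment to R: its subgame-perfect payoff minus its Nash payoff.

0

Solve by backward induction (R leads).
- A: BR = c1, leader payoff -4.
- B: BR = c1, leader payoff 6.
- C: BR = c1, leader payoff 3.
- D: BR = c1, leader payoff -1.
R's induced payoffs are -4, 6, 3, -1, so R commits to B. Subgame-perfect outcome: (B, c1) with payoffs (6, 4).
Under simultaneous play:
R's best replies: c1→B; c2→A; c3→C.
Player 2's best replies: A→c1; B→c1; C→c1; D→c1.
Only (B, c1) has each player best-responding; Nash payoffs (6, 4).
R's commitment gain: 6 − 6 = 0.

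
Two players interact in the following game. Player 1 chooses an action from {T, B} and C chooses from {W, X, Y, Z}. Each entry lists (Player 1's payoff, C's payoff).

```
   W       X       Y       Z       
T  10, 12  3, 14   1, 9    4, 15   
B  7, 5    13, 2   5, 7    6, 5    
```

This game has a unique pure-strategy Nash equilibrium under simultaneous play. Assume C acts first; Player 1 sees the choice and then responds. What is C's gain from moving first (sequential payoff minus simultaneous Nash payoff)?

Backward induction with C moving first.
- W: Player 1 compares 10, 7 and picks T; C would get 12.
- X: Player 1 compares 3, 13 and picks B; C would get 2.
- Y: Player 1 compares 1, 5 and picks B; C would get 7.
- Z: Player 1 compares 4, 6 and picks B; C would get 5.
C's induced payoffs are 12, 2, 7, 5, so C commits to W. Subgame-perfect outcome: (T, W) with payoffs (10, 12).
Under simultaneous play:
Player 1's best replies: W→T; X→B; Y→B; Z→B.
C's best replies: T→Z; B→Y.
Only (B, Y) has each player best-responding; Nash payoffs (5, 7).
C's commitment gain: 12 − 7 = 5.

5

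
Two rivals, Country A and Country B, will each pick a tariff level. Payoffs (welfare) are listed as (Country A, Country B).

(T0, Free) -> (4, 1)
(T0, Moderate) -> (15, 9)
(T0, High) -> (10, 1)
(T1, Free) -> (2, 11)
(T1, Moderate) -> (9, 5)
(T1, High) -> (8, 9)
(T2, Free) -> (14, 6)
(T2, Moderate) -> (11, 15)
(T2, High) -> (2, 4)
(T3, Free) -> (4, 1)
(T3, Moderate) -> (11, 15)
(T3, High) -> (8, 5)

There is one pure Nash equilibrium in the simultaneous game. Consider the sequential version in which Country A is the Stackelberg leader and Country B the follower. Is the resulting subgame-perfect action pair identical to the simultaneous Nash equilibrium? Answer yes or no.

Solve by backward induction (Country A leads).
- T0: Country B compares 1, 9, 1 and picks Moderate; Country A would get 15.
- T1: Country B compares 11, 5, 9 and picks Free; Country A would get 2.
- T2: Country B compares 6, 15, 4 and picks Moderate; Country A would get 11.
- T3: Country B compares 1, 15, 5 and picks Moderate; Country A would get 11.
Among 15, 2, 11, 11, the best is 15 at T0. Subgame-perfect outcome: (T0, Moderate) with payoffs (15, 9).
Under simultaneous play:
Country A's best replies: Free→T2; Moderate→T0; High→T0.
Country B's best replies: T0→Moderate; T1→Free; T2→Moderate; T3→Moderate.
Only (T0, Moderate) has each player best-responding; Nash payoffs (15, 9).
Sequential outcome (T0, Moderate) coincides with the Nash profile (T0, Moderate).

yes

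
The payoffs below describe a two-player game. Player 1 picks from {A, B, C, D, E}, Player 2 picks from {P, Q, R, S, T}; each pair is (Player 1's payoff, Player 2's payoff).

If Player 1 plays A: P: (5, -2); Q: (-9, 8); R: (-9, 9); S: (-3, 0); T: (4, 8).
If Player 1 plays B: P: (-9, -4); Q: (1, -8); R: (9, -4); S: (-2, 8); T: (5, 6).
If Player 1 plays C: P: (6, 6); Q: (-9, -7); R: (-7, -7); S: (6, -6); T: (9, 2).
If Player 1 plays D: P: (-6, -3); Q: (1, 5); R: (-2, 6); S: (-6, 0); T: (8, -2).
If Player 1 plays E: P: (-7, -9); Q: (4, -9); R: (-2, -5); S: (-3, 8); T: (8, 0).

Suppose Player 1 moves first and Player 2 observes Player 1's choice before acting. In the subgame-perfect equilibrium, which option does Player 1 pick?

C

Work backward from Player 2's decision.
- A: BR = R, leader payoff -9.
- B: BR = S, leader payoff -2.
- C: BR = P, leader payoff 6.
- D: BR = R, leader payoff -2.
- E: BR = S, leader payoff -3.
Among -9, -2, 6, -2, -3, the best is 6 at C. Subgame-perfect outcome: (C, P) with payoffs (6, 6).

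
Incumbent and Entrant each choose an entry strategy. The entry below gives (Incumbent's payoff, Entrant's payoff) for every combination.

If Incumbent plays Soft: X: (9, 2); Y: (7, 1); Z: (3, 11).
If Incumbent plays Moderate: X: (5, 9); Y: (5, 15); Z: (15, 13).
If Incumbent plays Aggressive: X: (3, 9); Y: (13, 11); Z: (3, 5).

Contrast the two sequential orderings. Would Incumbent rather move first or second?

If Incumbent leads: Entrant's best replies are Soft→Z, Moderate→Y, Aggressive→Y; Incumbent's induced payoffs 3, 5, 13; outcome (Aggressive, Y), payoffs (13, 11).
If Entrant leads: Incumbent's best replies are X→Soft, Y→Aggressive, Z→Moderate; Entrant's induced payoffs 2, 11, 13; outcome (Moderate, Z), payoffs (15, 13).
Incumbent gets 13 moving first and 15 moving second, so Incumbent prefers to move second.

second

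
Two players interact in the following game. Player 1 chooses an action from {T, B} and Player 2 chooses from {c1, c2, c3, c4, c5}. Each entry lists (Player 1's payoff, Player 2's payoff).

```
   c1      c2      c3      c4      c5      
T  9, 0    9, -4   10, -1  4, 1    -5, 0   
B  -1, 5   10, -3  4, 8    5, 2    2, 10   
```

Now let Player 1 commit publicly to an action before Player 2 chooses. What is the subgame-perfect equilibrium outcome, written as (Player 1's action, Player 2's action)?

(T, c4)

Solve by backward induction (Player 1 leads).
- T: BR = c4, leader payoff 4.
- B: BR = c5, leader payoff 2.
Player 1's induced payoffs are 4, 2, so Player 1 commits to T. Subgame-perfect outcome: (T, c4) with payoffs (4, 1).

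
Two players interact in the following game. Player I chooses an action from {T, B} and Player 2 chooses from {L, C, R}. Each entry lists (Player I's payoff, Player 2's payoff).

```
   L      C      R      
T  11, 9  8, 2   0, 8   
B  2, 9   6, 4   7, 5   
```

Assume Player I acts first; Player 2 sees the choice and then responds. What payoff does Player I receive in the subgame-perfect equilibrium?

Solve by backward induction (Player I leads).
- T: BR = L, leader payoff 11.
- B: BR = L, leader payoff 2.
Among 11, 2, the best is 11 at T. Subgame-perfect outcome: (T, L) with payoffs (11, 9).

11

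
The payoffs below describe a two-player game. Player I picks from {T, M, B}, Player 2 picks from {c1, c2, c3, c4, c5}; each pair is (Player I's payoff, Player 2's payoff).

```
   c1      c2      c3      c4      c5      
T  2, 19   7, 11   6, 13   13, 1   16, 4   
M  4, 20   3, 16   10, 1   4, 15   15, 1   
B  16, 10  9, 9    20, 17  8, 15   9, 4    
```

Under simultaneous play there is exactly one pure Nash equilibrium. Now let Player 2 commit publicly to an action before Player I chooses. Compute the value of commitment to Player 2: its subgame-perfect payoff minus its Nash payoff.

0

Work backward from Player I's decision.
- c1: BR = B, leader payoff 10.
- c2: BR = B, leader payoff 9.
- c3: BR = B, leader payoff 17.
- c4: BR = T, leader payoff 1.
- c5: BR = T, leader payoff 4.
Player 2's induced payoffs are 10, 9, 17, 1, 4, so Player 2 commits to c3. Subgame-perfect outcome: (B, c3) with payoffs (20, 17).
For the simultaneous game, intersect best replies.
Player I's best replies: c1→B; c2→B; c3→B; c4→T; c5→T.
Player 2's best replies: T→c1; M→c1; B→c3.
Only (B, c3) has each player best-responding; Nash payoffs (20, 17).
Player 2's commitment gain: 17 − 17 = 0.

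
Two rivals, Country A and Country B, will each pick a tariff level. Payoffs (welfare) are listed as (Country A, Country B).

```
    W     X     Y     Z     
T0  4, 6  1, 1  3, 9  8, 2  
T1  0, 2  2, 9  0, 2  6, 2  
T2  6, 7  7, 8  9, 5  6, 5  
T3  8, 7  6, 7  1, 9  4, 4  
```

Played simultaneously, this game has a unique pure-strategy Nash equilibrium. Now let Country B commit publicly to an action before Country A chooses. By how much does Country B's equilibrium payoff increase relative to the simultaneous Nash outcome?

0

Country A best-responds to each possible Country B move:
- W: BR = T3, leader payoff 7.
- X: BR = T2, leader payoff 8.
- Y: BR = T2, leader payoff 5.
- Z: BR = T0, leader payoff 2.
Among 7, 8, 5, 2, the best is 8 at X. Subgame-perfect outcome: (T2, X) with payoffs (7, 8).
Under simultaneous play:
Country A's best replies: W→T3; X→T2; Y→T2; Z→T0.
Country B's best replies: T0→Y; T1→X; T2→X; T3→Y.
The unique mutual best reply is (T2, X), giving (7, 8).
Country B's commitment gain: 8 − 8 = 0.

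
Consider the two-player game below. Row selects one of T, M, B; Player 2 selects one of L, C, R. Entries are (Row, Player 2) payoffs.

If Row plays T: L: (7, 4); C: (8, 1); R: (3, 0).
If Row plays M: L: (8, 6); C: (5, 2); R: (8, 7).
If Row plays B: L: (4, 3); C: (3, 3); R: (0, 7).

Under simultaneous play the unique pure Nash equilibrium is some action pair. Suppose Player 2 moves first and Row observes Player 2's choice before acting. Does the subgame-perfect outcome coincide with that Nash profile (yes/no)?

Backward induction with Player 2 moving first.
- L → Row plays M (best of 7, 8, 4); Player 2 gets 6.
- C → Row plays T (best of 8, 5, 3); Player 2 gets 1.
- R → Row plays M (best of 3, 8, 0); Player 2 gets 7.
Among 6, 1, 7, the best is 7 at R. Subgame-perfect outcome: (M, R) with payoffs (8, 7).
Under simultaneous play:
Row's best replies: L→M; C→T; R→M.
Player 2's best replies: T→L; M→R; B→R.
The unique mutual best reply is (M, R), giving (8, 7).
Sequential outcome (M, R) coincides with the Nash profile (M, R).

yes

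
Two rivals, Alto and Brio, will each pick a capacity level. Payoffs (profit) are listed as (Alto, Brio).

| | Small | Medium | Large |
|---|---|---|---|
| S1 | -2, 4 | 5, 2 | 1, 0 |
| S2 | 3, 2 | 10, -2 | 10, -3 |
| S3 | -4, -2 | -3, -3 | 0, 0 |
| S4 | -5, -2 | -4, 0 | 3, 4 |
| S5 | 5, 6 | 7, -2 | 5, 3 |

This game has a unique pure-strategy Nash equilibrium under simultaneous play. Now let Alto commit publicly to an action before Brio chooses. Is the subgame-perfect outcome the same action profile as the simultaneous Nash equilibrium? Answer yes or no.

Backward induction with Alto moving first.
- S1: Brio compares 4, 2, 0 and picks Small; Alto would get -2.
- S2: Brio compares 2, -2, -3 and picks Small; Alto would get 3.
- S3: Brio compares -2, -3, 0 and picks Large; Alto would get 0.
- S4: Brio compares -2, 0, 4 and picks Large; Alto would get 3.
- S5: Brio compares 6, -2, 3 and picks Small; Alto would get 5.
Among -2, 3, 0, 3, 5, the best is 5 at S5. Subgame-perfect outcome: (S5, Small) with payoffs (5, 6).
Under simultaneous play:
Alto's best replies: Small→S5; Medium→S2; Large→S2.
Brio's best replies: S1→Small; S2→Small; S3→Large; S4→Large; S5→Small.
The unique mutual best reply is (S5, Small), giving (5, 6).
Sequential outcome (S5, Small) coincides with the Nash profile (S5, Small).

yes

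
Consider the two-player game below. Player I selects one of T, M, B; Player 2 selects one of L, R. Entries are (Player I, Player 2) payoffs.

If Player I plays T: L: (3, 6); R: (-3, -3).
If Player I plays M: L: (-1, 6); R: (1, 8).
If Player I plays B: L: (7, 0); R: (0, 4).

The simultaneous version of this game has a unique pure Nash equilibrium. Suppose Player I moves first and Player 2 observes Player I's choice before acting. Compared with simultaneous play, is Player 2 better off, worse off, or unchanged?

Solve by backward induction (Player I leads).
- T: BR = L, leader payoff 3.
- M: BR = R, leader payoff 1.
- B: BR = R, leader payoff 0.
Maximizing over 3, 1, 0, Player I chooses T. Subgame-perfect outcome: (T, L) with payoffs (3, 6).
Now find the simultaneous Nash equilibrium.
Player I's best replies: L→B; R→M.
Player 2's best replies: T→L; M→R; B→R.
Only (M, R) has each player best-responding; Nash payoffs (1, 8).
Player 2 earns 6 sequentially versus 8 at the Nash outcome: worse off.

worse off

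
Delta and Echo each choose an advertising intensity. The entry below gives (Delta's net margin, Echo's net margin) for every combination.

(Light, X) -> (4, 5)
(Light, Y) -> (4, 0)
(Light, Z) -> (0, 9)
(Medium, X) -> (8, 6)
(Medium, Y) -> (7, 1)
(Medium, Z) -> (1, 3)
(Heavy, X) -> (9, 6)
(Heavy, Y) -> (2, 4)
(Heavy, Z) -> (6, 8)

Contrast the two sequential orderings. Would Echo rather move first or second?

first

If Delta leads: Echo's best replies are Light→Z, Medium→X, Heavy→Z; Delta's induced payoffs 0, 8, 6; outcome (Medium, X), payoffs (8, 6).
If Echo leads: Delta's best replies are X→Heavy, Y→Medium, Z→Heavy; Echo's induced payoffs 6, 1, 8; outcome (Heavy, Z), payoffs (6, 8).
Echo gets 8 moving first and 6 moving second, so Echo prefers to move first.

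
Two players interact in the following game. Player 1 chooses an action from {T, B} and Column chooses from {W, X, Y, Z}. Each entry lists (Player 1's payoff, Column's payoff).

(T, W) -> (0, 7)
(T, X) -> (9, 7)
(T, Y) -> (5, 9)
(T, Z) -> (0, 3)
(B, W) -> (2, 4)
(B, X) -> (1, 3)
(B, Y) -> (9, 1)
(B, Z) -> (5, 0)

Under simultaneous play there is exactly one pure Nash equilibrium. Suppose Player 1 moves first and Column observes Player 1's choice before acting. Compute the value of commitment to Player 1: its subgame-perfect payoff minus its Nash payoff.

3

Backward induction with Player 1 moving first.
- T → Column plays Y (best of 7, 7, 9, 3); Player 1 gets 5.
- B → Column plays W (best of 4, 3, 1, 0); Player 1 gets 2.
Among 5, 2, the best is 5 at T. Subgame-perfect outcome: (T, Y) with payoffs (5, 9).
Now find the simultaneous Nash equilibrium.
Player 1's best replies: W→B; X→T; Y→B; Z→B.
Column's best replies: T→Y; B→W.
Only (B, W) has each player best-responding; Nash payoffs (2, 4).
Player 1's commitment gain: 5 − 2 = 3.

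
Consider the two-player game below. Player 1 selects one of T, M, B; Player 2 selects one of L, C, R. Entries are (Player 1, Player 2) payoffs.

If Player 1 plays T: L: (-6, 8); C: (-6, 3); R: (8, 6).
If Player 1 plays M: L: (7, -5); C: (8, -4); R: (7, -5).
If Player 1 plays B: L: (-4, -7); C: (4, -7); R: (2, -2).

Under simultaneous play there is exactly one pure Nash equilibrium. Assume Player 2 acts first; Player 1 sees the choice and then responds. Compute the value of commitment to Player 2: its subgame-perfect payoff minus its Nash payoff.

Solve by backward induction (Player 2 leads).
- L → Player 1 plays M (best of -6, 7, -4); Player 2 gets -5.
- C → Player 1 plays M (best of -6, 8, 4); Player 2 gets -4.
- R → Player 1 plays T (best of 8, 7, 2); Player 2 gets 6.
Player 2's induced payoffs are -5, -4, 6, so Player 2 commits to R. Subgame-perfect outcome: (T, R) with payoffs (8, 6).
For the simultaneous game, intersect best replies.
Player 1's best replies: L→M; C→M; R→T.
Player 2's best replies: T→L; M→C; B→R.
The unique mutual best reply is (M, C), giving (8, -4).
Player 2's commitment gain: 6 − -4 = 10.

10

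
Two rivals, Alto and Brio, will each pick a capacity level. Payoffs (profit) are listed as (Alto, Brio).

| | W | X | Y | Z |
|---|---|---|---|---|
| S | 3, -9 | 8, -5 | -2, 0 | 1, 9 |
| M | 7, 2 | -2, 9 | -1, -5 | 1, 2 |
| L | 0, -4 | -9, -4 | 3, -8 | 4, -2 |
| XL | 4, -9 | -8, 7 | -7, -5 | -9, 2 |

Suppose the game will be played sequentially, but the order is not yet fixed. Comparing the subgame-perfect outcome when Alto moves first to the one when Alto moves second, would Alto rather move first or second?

second

If Alto leads: Brio's best replies are S→Z, M→X, L→Z, XL→X; Alto's induced payoffs 1, -2, 4, -8; outcome (L, Z), payoffs (4, -2).
If Brio leads: Alto's best replies are W→M, X→S, Y→L, Z→L; Brio's induced payoffs 2, -5, -8, -2; outcome (M, W), payoffs (7, 2).
Alto gets 4 moving first and 7 moving second, so Alto prefers to move second.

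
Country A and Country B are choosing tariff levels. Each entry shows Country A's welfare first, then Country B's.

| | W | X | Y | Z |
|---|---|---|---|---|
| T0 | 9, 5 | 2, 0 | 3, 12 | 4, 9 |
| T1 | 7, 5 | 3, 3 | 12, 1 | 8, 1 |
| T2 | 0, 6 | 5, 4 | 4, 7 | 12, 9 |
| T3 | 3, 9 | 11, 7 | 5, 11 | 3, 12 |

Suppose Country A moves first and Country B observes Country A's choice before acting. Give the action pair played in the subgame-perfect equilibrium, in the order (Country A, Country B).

(T2, Z)

Backward induction with Country A moving first.
- T0 → Country B plays Y (best of 5, 0, 12, 9); Country A gets 3.
- T1 → Country B plays W (best of 5, 3, 1, 1); Country A gets 7.
- T2 → Country B plays Z (best of 6, 4, 7, 9); Country A gets 12.
- T3 → Country B plays Z (best of 9, 7, 11, 12); Country A gets 3.
Country A's induced payoffs are 3, 7, 12, 3, so Country A commits to T2. Subgame-perfect outcome: (T2, Z) with payoffs (12, 9).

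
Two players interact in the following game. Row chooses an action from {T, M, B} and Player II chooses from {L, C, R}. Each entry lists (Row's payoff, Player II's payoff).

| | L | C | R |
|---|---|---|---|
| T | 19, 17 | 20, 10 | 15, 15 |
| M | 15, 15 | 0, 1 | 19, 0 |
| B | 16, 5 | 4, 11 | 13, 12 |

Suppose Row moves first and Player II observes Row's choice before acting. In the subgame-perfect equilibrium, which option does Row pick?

Player II best-responds to each possible Row move:
- T: Player II compares 17, 10, 15 and picks L; Row would get 19.
- M: Player II compares 15, 1, 0 and picks L; Row would get 15.
- B: Player II compares 5, 11, 12 and picks R; Row would get 13.
Row's induced payoffs are 19, 15, 13, so Row commits to T. Subgame-perfect outcome: (T, L) with payoffs (19, 17).

T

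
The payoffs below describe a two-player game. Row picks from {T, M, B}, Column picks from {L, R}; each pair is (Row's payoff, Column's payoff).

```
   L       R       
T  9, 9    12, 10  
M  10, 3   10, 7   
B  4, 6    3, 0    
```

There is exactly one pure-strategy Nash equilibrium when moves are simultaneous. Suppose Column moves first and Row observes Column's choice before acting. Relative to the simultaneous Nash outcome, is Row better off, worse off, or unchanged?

unchanged

Backward induction with Column moving first.
- L → Row plays M (best of 9, 10, 4); Column gets 3.
- R → Row plays T (best of 12, 10, 3); Column gets 10.
Column's induced payoffs are 3, 10, so Column commits to R. Subgame-perfect outcome: (T, R) with payoffs (12, 10).
Now find the simultaneous Nash equilibrium.
Row's best replies: L→M; R→T.
Column's best replies: T→R; M→R; B→L.
The unique mutual best reply is (T, R), giving (12, 10).
Row earns 12 sequentially versus 12 at the Nash outcome: unchanged.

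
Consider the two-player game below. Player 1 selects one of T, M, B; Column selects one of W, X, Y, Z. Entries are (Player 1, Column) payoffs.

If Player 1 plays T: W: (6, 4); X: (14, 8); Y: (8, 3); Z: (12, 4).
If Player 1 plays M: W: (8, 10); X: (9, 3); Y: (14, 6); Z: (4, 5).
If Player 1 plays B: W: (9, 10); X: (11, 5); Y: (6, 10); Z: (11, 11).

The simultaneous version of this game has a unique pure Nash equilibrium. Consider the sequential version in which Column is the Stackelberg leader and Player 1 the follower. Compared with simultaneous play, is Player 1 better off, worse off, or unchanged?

worse off

Work backward from Player 1's decision.
- W: Player 1 compares 6, 8, 9 and picks B; Column would get 10.
- X: Player 1 compares 14, 9, 11 and picks T; Column would get 8.
- Y: Player 1 compares 8, 14, 6 and picks M; Column would get 6.
- Z: Player 1 compares 12, 4, 11 and picks T; Column would get 4.
Maximizing over 10, 8, 6, 4, Column chooses W. Subgame-perfect outcome: (B, W) with payoffs (9, 10).
Under simultaneous play:
Player 1's best replies: W→B; X→T; Y→M; Z→T.
Column's best replies: T→X; M→W; B→Z.
Only (T, X) has each player best-responding; Nash payoffs (14, 8).
Player 1 earns 9 sequentially versus 14 at the Nash outcome: worse off.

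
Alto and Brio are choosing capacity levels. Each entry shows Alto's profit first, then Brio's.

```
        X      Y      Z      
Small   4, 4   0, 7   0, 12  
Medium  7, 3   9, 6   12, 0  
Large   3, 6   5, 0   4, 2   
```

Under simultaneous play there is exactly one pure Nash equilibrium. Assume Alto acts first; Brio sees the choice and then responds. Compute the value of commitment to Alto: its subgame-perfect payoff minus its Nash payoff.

Solve by backward induction (Alto leads).
- Small: BR = Z, leader payoff 0.
- Medium: BR = Y, leader payoff 9.
- Large: BR = X, leader payoff 3.
Alto's induced payoffs are 0, 9, 3, so Alto commits to Medium. Subgame-perfect outcome: (Medium, Y) with payoffs (9, 6).
Under simultaneous play:
Alto's best replies: X→Medium; Y→Medium; Z→Medium.
Brio's best replies: Small→Z; Medium→Y; Large→X.
The unique mutual best reply is (Medium, Y), giving (9, 6).
Alto's commitment gain: 9 − 9 = 0.

0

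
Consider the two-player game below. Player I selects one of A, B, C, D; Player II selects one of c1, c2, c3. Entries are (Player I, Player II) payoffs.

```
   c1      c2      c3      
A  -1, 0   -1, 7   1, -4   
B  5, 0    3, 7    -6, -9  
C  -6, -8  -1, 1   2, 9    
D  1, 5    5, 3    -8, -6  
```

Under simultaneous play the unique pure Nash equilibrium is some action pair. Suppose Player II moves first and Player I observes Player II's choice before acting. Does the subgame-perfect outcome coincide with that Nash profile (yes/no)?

yes

Backward induction with Player II moving first.
- c1 → Player I plays B (best of -1, 5, -6, 1); Player II gets 0.
- c2 → Player I plays D (best of -1, 3, -1, 5); Player II gets 3.
- c3 → Player I plays C (best of 1, -6, 2, -8); Player II gets 9.
Maximizing over 0, 3, 9, Player II chooses c3. Subgame-perfect outcome: (C, c3) with payoffs (2, 9).
Now find the simultaneous Nash equilibrium.
Player I's best replies: c1→B; c2→D; c3→C.
Player II's best replies: A→c2; B→c2; C→c3; D→c1.
The unique mutual best reply is (C, c3), giving (2, 9).
Sequential outcome (C, c3) coincides with the Nash profile (C, c3).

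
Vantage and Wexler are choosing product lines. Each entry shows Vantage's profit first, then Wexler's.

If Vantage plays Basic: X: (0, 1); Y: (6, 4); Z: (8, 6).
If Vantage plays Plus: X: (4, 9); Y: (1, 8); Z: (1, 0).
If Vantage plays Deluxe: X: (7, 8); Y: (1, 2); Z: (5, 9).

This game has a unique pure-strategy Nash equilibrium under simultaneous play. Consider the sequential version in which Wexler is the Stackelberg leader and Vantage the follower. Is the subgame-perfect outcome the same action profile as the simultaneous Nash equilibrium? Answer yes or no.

no

Work backward from Vantage's decision.
- X: BR = Deluxe, leader payoff 8.
- Y: BR = Basic, leader payoff 4.
- Z: BR = Basic, leader payoff 6.
Wexler's induced payoffs are 8, 4, 6, so Wexler commits to X. Subgame-perfect outcome: (Deluxe, X) with payoffs (7, 8).
Now find the simultaneous Nash equilibrium.
Vantage's best replies: X→Deluxe; Y→Basic; Z→Basic.
Wexler's best replies: Basic→Z; Plus→X; Deluxe→Z.
Only (Basic, Z) has each player best-responding; Nash payoffs (8, 6).
Sequential outcome (Deluxe, X) differs from the Nash profile (Basic, Z).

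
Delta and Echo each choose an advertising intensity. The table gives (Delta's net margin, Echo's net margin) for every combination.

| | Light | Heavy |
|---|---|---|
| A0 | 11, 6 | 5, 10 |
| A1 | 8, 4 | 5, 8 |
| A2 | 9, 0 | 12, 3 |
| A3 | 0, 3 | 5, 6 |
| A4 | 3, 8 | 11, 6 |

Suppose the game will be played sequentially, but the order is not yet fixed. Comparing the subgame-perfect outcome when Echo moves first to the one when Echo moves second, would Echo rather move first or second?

If Delta leads: Echo's best replies are A0→Heavy, A1→Heavy, A2→Heavy, A3→Heavy, A4→Light; Delta's induced payoffs 5, 5, 12, 5, 3; outcome (A2, Heavy), payoffs (12, 3).
If Echo leads: Delta's best replies are Light→A0, Heavy→A2; Echo's induced payoffs 6, 3; outcome (A0, Light), payoffs (11, 6).
Echo gets 6 moving first and 3 moving second, so Echo prefers to move first.

first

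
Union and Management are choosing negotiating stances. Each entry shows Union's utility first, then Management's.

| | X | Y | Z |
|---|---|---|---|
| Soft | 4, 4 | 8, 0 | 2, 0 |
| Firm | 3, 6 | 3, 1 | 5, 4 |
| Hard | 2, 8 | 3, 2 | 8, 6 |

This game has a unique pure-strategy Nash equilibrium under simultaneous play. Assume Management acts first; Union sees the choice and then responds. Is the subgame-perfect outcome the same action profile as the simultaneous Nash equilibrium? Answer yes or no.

Backward induction with Management moving first.
- X: BR = Soft, leader payoff 4.
- Y: BR = Soft, leader payoff 0.
- Z: BR = Hard, leader payoff 6.
Management's induced payoffs are 4, 0, 6, so Management commits to Z. Subgame-perfect outcome: (Hard, Z) with payoffs (8, 6).
Now find the simultaneous Nash equilibrium.
Union's best replies: X→Soft; Y→Soft; Z→Hard.
Management's best replies: Soft→X; Firm→X; Hard→X.
Only (Soft, X) has each player best-responding; Nash payoffs (4, 4).
Sequential outcome (Hard, Z) differs from the Nash profile (Soft, X).

no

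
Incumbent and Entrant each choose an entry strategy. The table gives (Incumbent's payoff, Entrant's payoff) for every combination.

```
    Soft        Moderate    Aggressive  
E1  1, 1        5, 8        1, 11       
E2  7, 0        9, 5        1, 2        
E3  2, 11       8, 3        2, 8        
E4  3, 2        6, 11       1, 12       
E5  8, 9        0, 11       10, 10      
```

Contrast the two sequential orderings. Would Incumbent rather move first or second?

second

If Incumbent leads: Entrant's best replies are E1→Aggressive, E2→Moderate, E3→Soft, E4→Aggressive, E5→Moderate; Incumbent's induced payoffs 1, 9, 2, 1, 0; outcome (E2, Moderate), payoffs (9, 5).
If Entrant leads: Incumbent's best replies are Soft→E5, Moderate→E2, Aggressive→E5; Entrant's induced payoffs 9, 5, 10; outcome (E5, Aggressive), payoffs (10, 10).
Incumbent gets 9 moving first and 10 moving second, so Incumbent prefers to move second.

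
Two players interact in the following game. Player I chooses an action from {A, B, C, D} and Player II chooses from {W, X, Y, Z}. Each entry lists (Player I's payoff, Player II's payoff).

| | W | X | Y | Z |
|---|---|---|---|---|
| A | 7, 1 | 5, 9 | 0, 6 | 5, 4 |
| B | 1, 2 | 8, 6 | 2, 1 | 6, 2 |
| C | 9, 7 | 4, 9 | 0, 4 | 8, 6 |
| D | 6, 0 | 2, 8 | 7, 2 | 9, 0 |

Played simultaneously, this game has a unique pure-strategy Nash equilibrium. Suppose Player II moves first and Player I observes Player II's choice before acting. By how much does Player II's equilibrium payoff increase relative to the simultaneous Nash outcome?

Solve by backward induction (Player II leads).
- W: Player I compares 7, 1, 9, 6 and picks C; Player II would get 7.
- X: Player I compares 5, 8, 4, 2 and picks B; Player II would get 6.
- Y: Player I compares 0, 2, 0, 7 and picks D; Player II would get 2.
- Z: Player I compares 5, 6, 8, 9 and picks D; Player II would get 0.
Maximizing over 7, 6, 2, 0, Player II chooses W. Subgame-perfect outcome: (C, W) with payoffs (9, 7).
For the simultaneous game, intersect best replies.
Player I's best replies: W→C; X→B; Y→D; Z→D.
Player II's best replies: A→X; B→X; C→X; D→X.
The unique mutual best reply is (B, X), giving (8, 6).
Player II's commitment gain: 7 − 6 = 1.

1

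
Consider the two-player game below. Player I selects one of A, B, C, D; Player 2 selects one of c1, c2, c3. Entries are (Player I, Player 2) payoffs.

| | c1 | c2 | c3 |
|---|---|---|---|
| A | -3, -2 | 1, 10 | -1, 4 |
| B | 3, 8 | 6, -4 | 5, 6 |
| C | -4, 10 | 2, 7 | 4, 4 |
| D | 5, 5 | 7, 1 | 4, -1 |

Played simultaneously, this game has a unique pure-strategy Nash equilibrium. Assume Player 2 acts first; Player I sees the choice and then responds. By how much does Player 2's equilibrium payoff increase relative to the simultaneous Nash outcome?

Work backward from Player I's decision.
- c1: BR = D, leader payoff 5.
- c2: BR = D, leader payoff 1.
- c3: BR = B, leader payoff 6.
Maximizing over 5, 1, 6, Player 2 chooses c3. Subgame-perfect outcome: (B, c3) with payoffs (5, 6).
Under simultaneous play:
Player I's best replies: c1→D; c2→D; c3→B.
Player 2's best replies: A→c2; B→c1; C→c1; D→c1.
The unique mutual best reply is (D, c1), giving (5, 5).
Player 2's commitment gain: 6 − 5 = 1.

1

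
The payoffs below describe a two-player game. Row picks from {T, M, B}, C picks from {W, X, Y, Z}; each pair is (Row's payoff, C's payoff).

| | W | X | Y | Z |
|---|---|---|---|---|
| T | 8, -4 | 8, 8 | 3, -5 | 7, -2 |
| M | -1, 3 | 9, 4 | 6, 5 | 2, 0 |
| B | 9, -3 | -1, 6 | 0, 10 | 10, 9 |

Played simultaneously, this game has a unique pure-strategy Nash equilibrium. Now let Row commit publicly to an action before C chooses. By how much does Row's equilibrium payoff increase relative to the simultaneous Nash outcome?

Solve by backward induction (Row leads).
- T: BR = X, leader payoff 8.
- M: BR = Y, leader payoff 6.
- B: BR = Y, leader payoff 0.
Among 8, 6, 0, the best is 8 at T. Subgame-perfect outcome: (T, X) with payoffs (8, 8).
Now find the simultaneous Nash equilibrium.
Row's best replies: W→B; X→M; Y→M; Z→B.
C's best replies: T→X; M→Y; B→Y.
Only (M, Y) has each player best-responding; Nash payoffs (6, 5).
Row's commitment gain: 8 − 6 = 2.

2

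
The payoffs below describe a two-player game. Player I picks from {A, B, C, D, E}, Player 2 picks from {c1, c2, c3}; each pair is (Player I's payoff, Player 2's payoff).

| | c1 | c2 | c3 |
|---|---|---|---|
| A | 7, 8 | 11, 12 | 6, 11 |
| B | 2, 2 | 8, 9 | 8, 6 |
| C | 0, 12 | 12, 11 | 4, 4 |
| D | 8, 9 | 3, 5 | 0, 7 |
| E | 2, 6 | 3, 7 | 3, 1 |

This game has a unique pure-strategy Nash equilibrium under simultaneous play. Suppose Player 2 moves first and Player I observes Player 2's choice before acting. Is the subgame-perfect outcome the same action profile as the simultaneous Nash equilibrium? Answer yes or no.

Solve by backward induction (Player 2 leads).
- c1: BR = D, leader payoff 9.
- c2: BR = C, leader payoff 11.
- c3: BR = B, leader payoff 6.
Player 2's induced payoffs are 9, 11, 6, so Player 2 commits to c2. Subgame-perfect outcome: (C, c2) with payoffs (12, 11).
Now find the simultaneous Nash equilibrium.
Player I's best replies: c1→D; c2→C; c3→B.
Player 2's best replies: A→c2; B→c2; C→c1; D→c1; E→c2.
Only (D, c1) has each player best-responding; Nash payoffs (8, 9).
Sequential outcome (C, c2) differs from the Nash profile (D, c1).

no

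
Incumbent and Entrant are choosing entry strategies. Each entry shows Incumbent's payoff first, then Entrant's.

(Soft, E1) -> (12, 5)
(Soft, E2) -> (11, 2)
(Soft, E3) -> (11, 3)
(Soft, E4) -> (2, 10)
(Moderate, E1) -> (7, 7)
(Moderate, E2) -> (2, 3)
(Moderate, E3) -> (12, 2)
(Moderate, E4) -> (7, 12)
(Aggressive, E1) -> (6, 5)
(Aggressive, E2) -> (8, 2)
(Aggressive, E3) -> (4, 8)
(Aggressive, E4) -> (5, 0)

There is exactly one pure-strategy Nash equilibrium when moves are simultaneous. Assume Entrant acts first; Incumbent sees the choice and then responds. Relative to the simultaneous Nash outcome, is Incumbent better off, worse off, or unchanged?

Incumbent best-responds to each possible Entrant move:
- E1: Incumbent compares 12, 7, 6 and picks Soft; Entrant would get 5.
- E2: Incumbent compares 11, 2, 8 and picks Soft; Entrant would get 2.
- E3: Incumbent compares 11, 12, 4 and picks Moderate; Entrant would get 2.
- E4: Incumbent compares 2, 7, 5 and picks Moderate; Entrant would get 12.
Among 5, 2, 2, 12, the best is 12 at E4. Subgame-perfect outcome: (Moderate, E4) with payoffs (7, 12).
Now find the simultaneous Nash equilibrium.
Incumbent's best replies: E1→Soft; E2→Soft; E3→Moderate; E4→Moderate.
Entrant's best replies: Soft→E4; Moderate→E4; Aggressive→E3.
The unique mutual best reply is (Moderate, E4), giving (7, 12).
Incumbent earns 7 sequentially versus 7 at the Nash outcome: unchanged.

unchanged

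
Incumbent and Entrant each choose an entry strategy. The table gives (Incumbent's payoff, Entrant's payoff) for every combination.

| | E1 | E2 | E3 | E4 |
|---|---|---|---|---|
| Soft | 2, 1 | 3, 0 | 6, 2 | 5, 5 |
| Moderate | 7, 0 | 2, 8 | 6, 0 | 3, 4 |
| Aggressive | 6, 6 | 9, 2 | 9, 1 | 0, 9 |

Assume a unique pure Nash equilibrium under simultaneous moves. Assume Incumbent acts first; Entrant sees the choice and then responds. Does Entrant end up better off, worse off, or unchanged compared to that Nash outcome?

Work backward from Entrant's decision.
- Soft: BR = E4, leader payoff 5.
- Moderate: BR = E2, leader payoff 2.
- Aggressive: BR = E4, leader payoff 0.
Maximizing over 5, 2, 0, Incumbent chooses Soft. Subgame-perfect outcome: (Soft, E4) with payoffs (5, 5).
Under simultaneous play:
Incumbent's best replies: E1→Moderate; E2→Aggressive; E3→Aggressive; E4→Soft.
Entrant's best replies: Soft→E4; Moderate→E2; Aggressive→E4.
Only (Soft, E4) has each player best-responding; Nash payoffs (5, 5).
Entrant earns 5 sequentially versus 5 at the Nash outcome: unchanged.

unchanged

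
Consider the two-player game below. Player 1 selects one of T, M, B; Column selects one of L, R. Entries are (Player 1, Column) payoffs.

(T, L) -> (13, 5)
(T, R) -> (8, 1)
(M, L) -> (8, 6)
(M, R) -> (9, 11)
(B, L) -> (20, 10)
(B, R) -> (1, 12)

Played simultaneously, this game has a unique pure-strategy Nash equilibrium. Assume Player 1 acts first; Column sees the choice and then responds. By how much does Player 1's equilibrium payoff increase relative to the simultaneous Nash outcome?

4

Solve by backward induction (Player 1 leads).
- T: BR = L, leader payoff 13.
- M: BR = R, leader payoff 9.
- B: BR = R, leader payoff 1.
Among 13, 9, 1, the best is 13 at T. Subgame-perfect outcome: (T, L) with payoffs (13, 5).
For the simultaneous game, intersect best replies.
Player 1's best replies: L→B; R→M.
Column's best replies: T→L; M→R; B→R.
Only (M, R) has each player best-responding; Nash payoffs (9, 11).
Player 1's commitment gain: 13 − 9 = 4.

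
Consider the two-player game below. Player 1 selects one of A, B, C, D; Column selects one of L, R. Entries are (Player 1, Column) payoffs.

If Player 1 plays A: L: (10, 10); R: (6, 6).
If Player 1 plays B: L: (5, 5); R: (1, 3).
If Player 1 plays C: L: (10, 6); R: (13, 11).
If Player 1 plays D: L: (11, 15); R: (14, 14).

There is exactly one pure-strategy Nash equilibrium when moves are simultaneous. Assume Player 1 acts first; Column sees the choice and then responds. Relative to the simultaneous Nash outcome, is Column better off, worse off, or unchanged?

Work backward from Column's decision.
- A → Column plays L (best of 10, 6); Player 1 gets 10.
- B → Column plays L (best of 5, 3); Player 1 gets 5.
- C → Column plays R (best of 6, 11); Player 1 gets 13.
- D → Column plays L (best of 15, 14); Player 1 gets 11.
Maximizing over 10, 5, 13, 11, Player 1 chooses C. Subgame-perfect outcome: (C, R) with payoffs (13, 11).
For the simultaneous game, intersect best replies.
Player 1's best replies: L→D; R→D.
Column's best replies: A→L; B→L; C→R; D→L.
The unique mutual best reply is (D, L), giving (11, 15).
Column earns 11 sequentially versus 15 at the Nash outcome: worse off.

worse off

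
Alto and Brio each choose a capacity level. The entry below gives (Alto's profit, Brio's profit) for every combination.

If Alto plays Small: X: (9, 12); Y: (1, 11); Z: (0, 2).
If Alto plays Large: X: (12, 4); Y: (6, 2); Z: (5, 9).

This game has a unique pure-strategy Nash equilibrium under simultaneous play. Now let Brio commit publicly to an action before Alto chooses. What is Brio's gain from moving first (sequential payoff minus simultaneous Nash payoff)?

0

Solve by backward induction (Brio leads).
- X: BR = Large, leader payoff 4.
- Y: BR = Large, leader payoff 2.
- Z: BR = Large, leader payoff 9.
Brio's induced payoffs are 4, 2, 9, so Brio commits to Z. Subgame-perfect outcome: (Large, Z) with payoffs (5, 9).
Now find the simultaneous Nash equilibrium.
Alto's best replies: X→Large; Y→Large; Z→Large.
Brio's best replies: Small→X; Large→Z.
Only (Large, Z) has each player best-responding; Nash payoffs (5, 9).
Brio's commitment gain: 9 − 9 = 0.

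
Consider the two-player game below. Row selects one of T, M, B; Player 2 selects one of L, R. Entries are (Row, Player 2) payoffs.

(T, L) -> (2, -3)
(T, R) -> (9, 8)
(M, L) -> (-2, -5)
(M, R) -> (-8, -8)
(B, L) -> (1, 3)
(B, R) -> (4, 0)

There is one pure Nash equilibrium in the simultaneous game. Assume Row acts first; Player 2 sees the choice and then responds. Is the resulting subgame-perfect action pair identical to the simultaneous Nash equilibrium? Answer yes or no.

Player 2 best-responds to each possible Row move:
- T → Player 2 plays R (best of -3, 8); Row gets 9.
- M → Player 2 plays L (best of -5, -8); Row gets -2.
- B → Player 2 plays L (best of 3, 0); Row gets 1.
Row's induced payoffs are 9, -2, 1, so Row commits to T. Subgame-perfect outcome: (T, R) with payoffs (9, 8).
Under simultaneous play:
Row's best replies: L→T; R→T.
Player 2's best replies: T→R; M→L; B→L.
The unique mutual best reply is (T, R), giving (9, 8).
Sequential outcome (T, R) coincides with the Nash profile (T, R).

yes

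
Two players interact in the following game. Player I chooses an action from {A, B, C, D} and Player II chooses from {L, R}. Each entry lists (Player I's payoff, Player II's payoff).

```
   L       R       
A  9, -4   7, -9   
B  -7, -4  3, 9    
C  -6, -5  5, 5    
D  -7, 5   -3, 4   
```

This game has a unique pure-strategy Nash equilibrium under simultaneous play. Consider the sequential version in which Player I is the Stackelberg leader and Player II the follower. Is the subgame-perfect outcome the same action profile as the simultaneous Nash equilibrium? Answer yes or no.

Backward induction with Player I moving first.
- A → Player II plays L (best of -4, -9); Player I gets 9.
- B → Player II plays R (best of -4, 9); Player I gets 3.
- C → Player II plays R (best of -5, 5); Player I gets 5.
- D → Player II plays L (best of 5, 4); Player I gets -7.
Maximizing over 9, 3, 5, -7, Player I chooses A. Subgame-perfect outcome: (A, L) with payoffs (9, -4).
Under simultaneous play:
Player I's best replies: L→A; R→A.
Player II's best replies: A→L; B→R; C→R; D→L.
The unique mutual best reply is (A, L), giving (9, -4).
Sequential outcome (A, L) coincides with the Nash profile (A, L).

yes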